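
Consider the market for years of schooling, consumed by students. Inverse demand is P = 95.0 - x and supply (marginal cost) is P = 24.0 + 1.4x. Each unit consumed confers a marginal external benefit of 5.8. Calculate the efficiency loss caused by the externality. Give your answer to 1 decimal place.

DWL = 7.0

Market equilibrium (private): 24.0 + 1.4x = 95.0 - x → x_m = 29.5833.
Social marginal benefit = demand + MEB = 100.8 - x.
Set SMB = MC: 100.8 - x = 24.0 + 1.4x → x* = 32.0000.
Between x* and x_m the wedge SMB − MC runs linearly from 0 to MEB(x_m), so the loss is a triangle.
DWL = ½ × 2.4167 × 5.8000 = 7.0084.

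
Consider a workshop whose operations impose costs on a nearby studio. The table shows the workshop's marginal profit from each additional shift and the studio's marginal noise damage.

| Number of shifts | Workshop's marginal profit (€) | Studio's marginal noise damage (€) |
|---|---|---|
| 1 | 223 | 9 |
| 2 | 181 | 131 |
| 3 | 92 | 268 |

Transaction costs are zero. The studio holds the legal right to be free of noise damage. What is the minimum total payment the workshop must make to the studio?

€140

Efficient level: marginal profit ≥ marginal noise damage through level 2, so k* = 2.
With the studio holding the right, the workshop must at least compensate total damage at k*: 9 + 131 = 140.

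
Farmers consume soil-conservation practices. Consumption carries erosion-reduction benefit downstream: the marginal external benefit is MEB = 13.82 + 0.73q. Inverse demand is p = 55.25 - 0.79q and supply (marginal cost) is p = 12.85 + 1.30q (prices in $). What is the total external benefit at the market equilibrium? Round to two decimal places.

Market equilibrium (private): 12.85 + 1.30q = 55.25 - 0.79q → q_m = 20.2871.
Total external benefit = ∫₀^{q_m} (13.82 + 0.73q) dq = 13.82×20.2871 + ½×0.73×20.2871² = 430.5895.

$430.59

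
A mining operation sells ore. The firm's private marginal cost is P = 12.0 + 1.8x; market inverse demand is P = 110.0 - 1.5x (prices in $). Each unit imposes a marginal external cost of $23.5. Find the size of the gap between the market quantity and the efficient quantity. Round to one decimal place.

Market equilibrium (private): 12.0 + 1.8x = 110.0 - 1.5x → x_m = 29.6970.
Social marginal cost = private MC + MEC = 35.5 + 1.8x.
Set SMC = demand: 35.5 + 1.8x = 110.0 - 1.5x → x* = 22.5758.
Gap = |29.6970 − 22.5758| = 7.1212.

7.1 units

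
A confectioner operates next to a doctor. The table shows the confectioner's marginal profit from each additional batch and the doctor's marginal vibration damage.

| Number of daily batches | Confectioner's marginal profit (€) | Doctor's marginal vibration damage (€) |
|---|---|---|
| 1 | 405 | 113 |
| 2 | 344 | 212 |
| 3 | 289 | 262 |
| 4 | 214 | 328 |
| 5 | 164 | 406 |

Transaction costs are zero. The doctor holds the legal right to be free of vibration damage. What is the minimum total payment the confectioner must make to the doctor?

€587

Efficient level: marginal profit ≥ marginal vibration damage through level 3, so k* = 3.
With the doctor holding the right, the confectioner must at least compensate total damage at k*: 113 + 212 + 262 = 587.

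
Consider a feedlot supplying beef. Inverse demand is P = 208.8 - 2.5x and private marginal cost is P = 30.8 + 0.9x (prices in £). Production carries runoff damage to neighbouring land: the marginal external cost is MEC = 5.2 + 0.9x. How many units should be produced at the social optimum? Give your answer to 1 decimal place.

Social marginal cost = private MC + MEC = 36.0 + 1.8x.
Set SMC = demand: 36.0 + 1.8x = 208.8 - 2.5x → x* = 40.1860.

x* = 40.2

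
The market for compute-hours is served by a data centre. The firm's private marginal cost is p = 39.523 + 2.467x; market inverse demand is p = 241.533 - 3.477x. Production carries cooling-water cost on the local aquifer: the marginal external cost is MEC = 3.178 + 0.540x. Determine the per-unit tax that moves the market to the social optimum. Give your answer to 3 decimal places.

tax = 19.737 per unit

Social marginal cost = private MC + MEC = 42.701 + 3.007x.
Set SMC = demand: 42.701 + 3.007x = 241.533 - 3.477x → x* = 30.6650.
The Pigouvian tax equals MEC at x*: 3.178 + 0.540×30.6650 = 19.7371.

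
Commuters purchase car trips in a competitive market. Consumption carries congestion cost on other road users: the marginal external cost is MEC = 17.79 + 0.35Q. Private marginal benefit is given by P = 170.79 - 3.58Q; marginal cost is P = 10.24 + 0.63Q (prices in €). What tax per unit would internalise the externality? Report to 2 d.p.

Social marginal benefit = demand − MEC = 153.00 - 3.93Q.
Set SMB = MC: 153.00 - 3.93Q = 10.24 + 0.63Q → Q* = 31.3070.
The Pigouvian tax equals MEC at Q*: 17.79 + 0.35×31.3070 = 28.7475.

tax = €28.75 per unit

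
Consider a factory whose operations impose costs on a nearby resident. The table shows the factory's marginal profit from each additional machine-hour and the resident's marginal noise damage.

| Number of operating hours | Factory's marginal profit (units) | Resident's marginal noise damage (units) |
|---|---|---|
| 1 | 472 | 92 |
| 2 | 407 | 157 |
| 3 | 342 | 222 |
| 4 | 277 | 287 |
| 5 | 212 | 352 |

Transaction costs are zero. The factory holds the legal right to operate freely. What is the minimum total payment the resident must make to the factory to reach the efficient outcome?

Left alone the factory would choose level 5 (marginal profit stays positive).
Efficient level: k* = 3 (marginal profit ≥ marginal noise damage through 3).
The resident must at least cover the factory's forgone profit from cutting 5→3: 277 + 212 = 489.

489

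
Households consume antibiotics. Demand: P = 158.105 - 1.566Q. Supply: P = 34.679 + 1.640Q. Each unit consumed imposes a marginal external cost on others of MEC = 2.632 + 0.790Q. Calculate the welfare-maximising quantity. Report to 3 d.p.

Social marginal benefit = demand − MEC = 155.473 - 2.356Q.
Set SMB = MC: 155.473 - 2.356Q = 34.679 + 1.640Q → Q* = 30.2287.

Q* = 30.229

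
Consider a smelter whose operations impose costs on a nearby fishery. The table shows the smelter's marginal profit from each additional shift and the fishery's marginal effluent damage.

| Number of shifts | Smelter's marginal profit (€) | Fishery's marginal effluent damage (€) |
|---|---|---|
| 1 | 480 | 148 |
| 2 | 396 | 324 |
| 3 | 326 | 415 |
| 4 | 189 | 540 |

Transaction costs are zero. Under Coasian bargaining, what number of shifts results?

Bargaining reaches the level where marginal profit last exceeds marginal effluent damage.
That holds through level 2 (396 ≥ 324) but not at 3 (326 < 415).

2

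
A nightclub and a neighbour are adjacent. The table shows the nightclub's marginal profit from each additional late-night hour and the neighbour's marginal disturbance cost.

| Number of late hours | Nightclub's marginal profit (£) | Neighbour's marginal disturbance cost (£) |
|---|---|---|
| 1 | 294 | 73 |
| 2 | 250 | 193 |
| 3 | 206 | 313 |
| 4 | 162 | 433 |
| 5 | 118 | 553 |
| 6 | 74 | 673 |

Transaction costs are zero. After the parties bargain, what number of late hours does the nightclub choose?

2

Bargaining reaches the level where marginal profit last exceeds marginal disturbance cost.
That holds through level 2 (250 ≥ 193) but not at 3 (206 < 313).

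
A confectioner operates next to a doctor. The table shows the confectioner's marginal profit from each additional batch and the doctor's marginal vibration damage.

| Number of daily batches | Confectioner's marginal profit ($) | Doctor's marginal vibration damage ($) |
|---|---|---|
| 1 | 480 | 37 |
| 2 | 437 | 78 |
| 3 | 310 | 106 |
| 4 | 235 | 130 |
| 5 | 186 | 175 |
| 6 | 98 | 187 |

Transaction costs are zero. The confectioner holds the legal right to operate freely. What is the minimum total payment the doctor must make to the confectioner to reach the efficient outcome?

$98

Left alone the confectioner would choose level 6 (marginal profit stays positive).
Efficient level: k* = 5 (marginal profit ≥ marginal vibration damage through 5).
The doctor must at least cover the confectioner's forgone profit from cutting 6→5: 98 = 98.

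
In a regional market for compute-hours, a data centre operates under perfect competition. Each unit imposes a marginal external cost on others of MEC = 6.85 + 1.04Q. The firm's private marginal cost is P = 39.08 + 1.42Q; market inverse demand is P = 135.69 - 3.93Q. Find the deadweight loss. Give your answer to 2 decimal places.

DWL = 51.40

Market equilibrium (private): 39.08 + 1.42Q = 135.69 - 3.93Q → Q_m = 18.0579.
Social marginal cost = private MC + MEC = 45.93 + 2.46Q.
Set SMC = demand: 45.93 + 2.46Q = 135.69 - 3.93Q → Q* = 14.0469.
Between Q* and Q_m the wedge SMC − demand runs linearly from 0 to MEC(Q_m), so the loss is a triangle.
DWL = ½ × 4.0110 × 25.6303 = 51.4016.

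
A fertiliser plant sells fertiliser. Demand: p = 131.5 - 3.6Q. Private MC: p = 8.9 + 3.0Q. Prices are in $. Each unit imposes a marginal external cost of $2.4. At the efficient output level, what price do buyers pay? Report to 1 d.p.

P = $65.9

Social marginal cost = private MC + MEC = 11.3 + 3.0Q.
Set SMC = demand: 11.3 + 3.0Q = 131.5 - 3.6Q → Q* = 18.2121.
Consumer price on the demand curve at Q*: 131.5 − 3.6×18.2121 = 65.9364.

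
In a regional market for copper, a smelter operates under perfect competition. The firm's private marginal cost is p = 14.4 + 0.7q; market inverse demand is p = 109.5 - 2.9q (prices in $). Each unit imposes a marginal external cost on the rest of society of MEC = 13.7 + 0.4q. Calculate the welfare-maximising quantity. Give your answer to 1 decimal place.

q* = 20.4

Social marginal cost = private MC + MEC = 28.1 + 1.1q.
Set SMC = demand: 28.1 + 1.1q = 109.5 - 2.9q → q* = 20.3500.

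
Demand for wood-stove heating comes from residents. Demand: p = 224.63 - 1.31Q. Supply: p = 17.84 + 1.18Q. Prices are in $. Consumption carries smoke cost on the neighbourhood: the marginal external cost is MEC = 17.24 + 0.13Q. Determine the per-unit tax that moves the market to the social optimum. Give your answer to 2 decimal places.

tax = $26.65 per unit

Social marginal benefit = demand − MEC = 207.39 - 1.44Q.
Set SMB = MC: 207.39 - 1.44Q = 17.84 + 1.18Q → Q* = 72.3473.
The Pigouvian tax equals MEC at Q*: 17.24 + 0.13×72.3473 = 26.6451.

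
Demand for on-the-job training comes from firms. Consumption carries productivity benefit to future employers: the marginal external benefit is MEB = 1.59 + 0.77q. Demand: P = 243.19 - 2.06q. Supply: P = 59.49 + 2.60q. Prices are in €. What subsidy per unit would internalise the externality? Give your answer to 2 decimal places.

Social marginal benefit = demand + MEB = 244.78 - 1.29q.
Set SMB = MC: 244.78 - 1.29q = 59.49 + 2.60q → q* = 47.6324.
The Pigouvian subsidy equals MEB at q*: 1.59 + 0.77×47.6324 = 38.2669.

subsidy = €38.27 per unit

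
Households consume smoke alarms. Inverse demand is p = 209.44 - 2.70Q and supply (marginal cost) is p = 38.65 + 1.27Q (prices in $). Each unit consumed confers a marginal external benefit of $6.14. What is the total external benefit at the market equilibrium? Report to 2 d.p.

$264.14

Market equilibrium (private): 38.65 + 1.27Q = 209.44 - 2.70Q → Q_m = 43.0202.
Total external benefit = MEB × Q_m = 6.14 × 43.0202 = 264.1440.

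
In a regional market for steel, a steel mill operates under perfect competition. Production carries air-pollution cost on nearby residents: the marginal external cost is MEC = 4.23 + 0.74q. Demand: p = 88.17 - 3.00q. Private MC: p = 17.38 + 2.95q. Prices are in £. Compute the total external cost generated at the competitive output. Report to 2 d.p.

£102.70

Market equilibrium (private): 17.38 + 2.95q = 88.17 - 3.00q → q_m = 11.8975.
Total external cost = ∫₀^{q_m} (4.23 + 0.74q) dq = 4.23×11.8975 + ½×0.74×11.8975² = 102.7001.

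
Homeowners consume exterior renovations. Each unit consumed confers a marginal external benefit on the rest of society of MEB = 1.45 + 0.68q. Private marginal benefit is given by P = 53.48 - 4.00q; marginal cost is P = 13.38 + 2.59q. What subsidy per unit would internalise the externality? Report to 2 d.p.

Social marginal benefit = demand + MEB = 54.93 - 3.32q.
Set SMB = MC: 54.93 - 3.32q = 13.38 + 2.59q → q* = 7.0305.
The Pigouvian subsidy equals MEB at q*: 1.45 + 0.68×7.0305 = 6.2307.

subsidy = 6.23 per unit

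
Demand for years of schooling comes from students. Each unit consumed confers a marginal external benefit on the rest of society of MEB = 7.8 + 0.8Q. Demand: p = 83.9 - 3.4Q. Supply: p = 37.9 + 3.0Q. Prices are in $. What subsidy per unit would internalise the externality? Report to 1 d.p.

subsidy = $15.5 per unit

Social marginal benefit = demand + MEB = 91.7 - 2.6Q.
Set SMB = MC: 91.7 - 2.6Q = 37.9 + 3.0Q → Q* = 9.6071.
The Pigouvian subsidy equals MEB at Q*: 7.8 + 0.8×9.6071 = 15.4857.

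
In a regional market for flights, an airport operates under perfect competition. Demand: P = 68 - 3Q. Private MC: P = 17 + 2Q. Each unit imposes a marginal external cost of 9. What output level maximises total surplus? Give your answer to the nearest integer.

Social marginal cost = private MC + MEC = 26 + 2Q.
Set SMC = demand: 26 + 2Q = 68 - 3Q → Q* = 8.4000.

Q* = 8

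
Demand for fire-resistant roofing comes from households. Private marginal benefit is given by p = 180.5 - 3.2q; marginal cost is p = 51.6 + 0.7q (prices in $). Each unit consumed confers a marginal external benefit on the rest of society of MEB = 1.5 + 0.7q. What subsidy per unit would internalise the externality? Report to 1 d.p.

subsidy = $30.0 per unit

Social marginal benefit = demand + MEB = 182.0 - 2.5q.
Set SMB = MC: 182.0 - 2.5q = 51.6 + 0.7q → q* = 40.7500.
The Pigouvian subsidy equals MEB at q*: 1.5 + 0.7×40.7500 = 30.0250.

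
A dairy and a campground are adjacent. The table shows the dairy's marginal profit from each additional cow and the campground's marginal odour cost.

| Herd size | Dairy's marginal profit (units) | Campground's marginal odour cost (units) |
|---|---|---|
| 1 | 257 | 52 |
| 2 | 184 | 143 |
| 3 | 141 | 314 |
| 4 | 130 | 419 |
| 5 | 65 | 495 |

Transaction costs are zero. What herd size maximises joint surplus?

Bargaining reaches the level where marginal profit last exceeds marginal odour cost.
That holds through level 2 (184 ≥ 143) but not at 3 (141 < 314).

2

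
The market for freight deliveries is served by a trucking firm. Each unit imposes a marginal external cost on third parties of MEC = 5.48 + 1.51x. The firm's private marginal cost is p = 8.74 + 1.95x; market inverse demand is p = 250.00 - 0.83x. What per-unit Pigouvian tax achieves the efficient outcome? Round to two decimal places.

tax = 88.47 per unit

Social marginal cost = private MC + MEC = 14.22 + 3.46x.
Set SMC = demand: 14.22 + 3.46x = 250.00 - 0.83x → x* = 54.9604.
The Pigouvian tax equals MEC at x*: 5.48 + 1.51×54.9604 = 88.4702.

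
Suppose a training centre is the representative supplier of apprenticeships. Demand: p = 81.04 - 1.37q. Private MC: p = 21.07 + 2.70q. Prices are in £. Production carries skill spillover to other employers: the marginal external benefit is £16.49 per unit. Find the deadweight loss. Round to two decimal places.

Market equilibrium (private): 21.07 + 2.70q = 81.04 - 1.37q → q_m = 14.7346.
Social marginal cost = private MC − MEB = 4.58 + 2.70q.
Set SMC = demand: 4.58 + 2.70q = 81.04 - 1.37q → q* = 18.7862.
Between q* and q_m the wedge demand − SMC runs linearly from 0 to MEB(q_m), so the loss is a triangle.
DWL = ½ × 4.0516 × 16.4900 = 33.4054.

DWL = £33.41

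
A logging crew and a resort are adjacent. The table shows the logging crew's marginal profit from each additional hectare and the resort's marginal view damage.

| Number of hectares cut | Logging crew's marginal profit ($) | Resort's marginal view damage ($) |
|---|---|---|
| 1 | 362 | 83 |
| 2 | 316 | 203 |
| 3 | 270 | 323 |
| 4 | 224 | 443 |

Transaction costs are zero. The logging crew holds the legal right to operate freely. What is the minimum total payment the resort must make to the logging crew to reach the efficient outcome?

$494

Left alone the logging crew would choose level 4 (marginal profit stays positive).
Efficient level: k* = 2 (marginal profit ≥ marginal view damage through 2).
The resort must at least cover the logging crew's forgone profit from cutting 4→2: 270 + 224 = 494.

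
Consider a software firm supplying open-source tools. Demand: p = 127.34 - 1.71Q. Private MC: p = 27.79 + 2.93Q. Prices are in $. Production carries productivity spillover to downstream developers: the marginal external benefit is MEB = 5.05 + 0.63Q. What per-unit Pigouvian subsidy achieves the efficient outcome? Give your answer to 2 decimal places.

Social marginal cost = private MC − MEB = 22.74 + 2.30Q.
Set SMC = demand: 22.74 + 2.30Q = 127.34 - 1.71Q → Q* = 26.0848.
The Pigouvian subsidy equals MEB at Q*: 5.05 + 0.63×26.0848 = 21.4834.

subsidy = $21.48 per unit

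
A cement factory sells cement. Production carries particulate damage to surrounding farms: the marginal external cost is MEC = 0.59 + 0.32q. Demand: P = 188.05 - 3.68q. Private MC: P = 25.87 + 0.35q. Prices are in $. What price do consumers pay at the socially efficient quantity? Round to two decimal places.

Social marginal cost = private MC + MEC = 26.46 + 0.67q.
Set SMC = demand: 26.46 + 0.67q = 188.05 - 3.68q → q* = 37.1471.
Consumer price on the demand curve at q*: 188.05 − 3.68×37.1471 = 51.3487.

P = $51.35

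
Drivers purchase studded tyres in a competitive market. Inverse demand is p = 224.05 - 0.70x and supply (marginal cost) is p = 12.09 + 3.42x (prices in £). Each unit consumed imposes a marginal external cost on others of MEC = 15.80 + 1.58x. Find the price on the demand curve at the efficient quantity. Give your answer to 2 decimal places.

P = £199.96

Social marginal benefit = demand − MEC = 208.25 - 2.28x.
Set SMB = MC: 208.25 - 2.28x = 12.09 + 3.42x → x* = 34.4140.
Consumer price on the demand curve at x*: 224.05 − 0.70×34.4140 = 199.9602.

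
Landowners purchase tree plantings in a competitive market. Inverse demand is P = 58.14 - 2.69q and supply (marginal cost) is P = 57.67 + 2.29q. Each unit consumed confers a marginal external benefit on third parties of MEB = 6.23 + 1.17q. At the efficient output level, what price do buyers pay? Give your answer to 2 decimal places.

Social marginal benefit = demand + MEB = 64.37 - 1.52q.
Set SMB = MC: 64.37 - 1.52q = 57.67 + 2.29q → q* = 1.7585.
Consumer price on the demand curve at q*: 58.14 − 2.69×1.7585 = 53.4096.

P = 53.41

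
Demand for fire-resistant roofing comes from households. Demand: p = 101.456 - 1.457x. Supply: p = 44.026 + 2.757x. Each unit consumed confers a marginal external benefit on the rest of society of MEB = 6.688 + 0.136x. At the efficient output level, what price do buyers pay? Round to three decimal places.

Social marginal benefit = demand + MEB = 108.144 - 1.321x.
Set SMB = MC: 108.144 - 1.321x = 44.026 + 2.757x → x* = 15.7229.
Consumer price on the demand curve at x*: 101.456 − 1.457×15.7229 = 78.5477.

P = 78.548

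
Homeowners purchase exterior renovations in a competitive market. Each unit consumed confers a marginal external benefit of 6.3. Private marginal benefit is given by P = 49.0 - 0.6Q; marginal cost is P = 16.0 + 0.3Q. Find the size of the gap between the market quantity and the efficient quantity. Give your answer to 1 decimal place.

7.0 units

Market equilibrium (private): 16.0 + 0.3Q = 49.0 - 0.6Q → Q_m = 36.6667.
Social marginal benefit = demand + MEB = 55.3 - 0.6Q.
Set SMB = MC: 55.3 - 0.6Q = 16.0 + 0.3Q → Q* = 43.6667.
Gap = |36.6667 − 43.6667| = 7.0000.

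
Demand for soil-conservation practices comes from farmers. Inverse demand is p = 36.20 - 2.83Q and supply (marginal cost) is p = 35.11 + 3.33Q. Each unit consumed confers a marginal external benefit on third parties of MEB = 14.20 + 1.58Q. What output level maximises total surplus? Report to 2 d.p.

Social marginal benefit = demand + MEB = 50.40 - 1.25Q.
Set SMB = MC: 50.40 - 1.25Q = 35.11 + 3.33Q → Q* = 3.3384.

Q* = 3.34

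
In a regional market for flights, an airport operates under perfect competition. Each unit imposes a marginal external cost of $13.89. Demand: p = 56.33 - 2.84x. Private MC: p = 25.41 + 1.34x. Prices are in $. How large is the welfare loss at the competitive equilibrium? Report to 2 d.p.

DWL = $23.08

Market equilibrium (private): 25.41 + 1.34x = 56.33 - 2.84x → x_m = 7.3971.
Social marginal cost = private MC + MEC = 39.30 + 1.34x.
Set SMC = demand: 39.30 + 1.34x = 56.33 - 2.84x → x* = 4.0742.
The welfare-loss triangle has base |x_m − x*| and height MEC(x_m) (the vertical gap between SMC and demand is zero at x* and MEC at x_m).
DWL = ½ × 3.3229 × 13.8900 = 23.0775.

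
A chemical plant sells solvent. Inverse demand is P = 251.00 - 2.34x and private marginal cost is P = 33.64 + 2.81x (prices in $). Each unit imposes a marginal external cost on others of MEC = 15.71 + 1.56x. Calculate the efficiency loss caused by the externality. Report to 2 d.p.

DWL = $495.57

Market equilibrium (private): 33.64 + 2.81x = 251.00 - 2.34x → x_m = 42.2058.
Social marginal cost = private MC + MEC = 49.35 + 4.37x.
Set SMC = demand: 49.35 + 4.37x = 251.00 - 2.34x → x* = 30.0522.
Between x* and x_m the wedge SMC − demand runs linearly from 0 to MEC(x_m), so the loss is a triangle.
DWL = ½ × 12.1536 × 81.5511 = 495.5697.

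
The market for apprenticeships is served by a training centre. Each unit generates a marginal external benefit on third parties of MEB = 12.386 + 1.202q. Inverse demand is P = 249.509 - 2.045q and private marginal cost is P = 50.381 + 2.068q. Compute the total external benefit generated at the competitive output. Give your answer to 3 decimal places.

Market equilibrium (private): 50.381 + 2.068q = 249.509 - 2.045q → q_m = 48.4143.
Total external benefit = ∫₀^{q_m} (12.386 + 1.202q) dq = 12.386×48.4143 + ½×1.202×48.4143² = 2008.3701.

2008.370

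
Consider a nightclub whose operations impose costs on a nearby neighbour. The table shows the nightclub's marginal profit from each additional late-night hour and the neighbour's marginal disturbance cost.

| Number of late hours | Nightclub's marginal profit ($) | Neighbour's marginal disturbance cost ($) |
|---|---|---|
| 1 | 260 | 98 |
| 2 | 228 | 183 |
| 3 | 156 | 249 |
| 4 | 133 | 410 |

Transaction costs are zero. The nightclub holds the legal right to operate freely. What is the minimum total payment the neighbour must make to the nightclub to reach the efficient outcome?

$289

Left alone the nightclub would choose level 4 (marginal profit stays positive).
Efficient level: k* = 2 (marginal profit ≥ marginal disturbance cost through 2).
The neighbour must at least cover the nightclub's forgone profit from cutting 4→2: 156 + 133 = 289.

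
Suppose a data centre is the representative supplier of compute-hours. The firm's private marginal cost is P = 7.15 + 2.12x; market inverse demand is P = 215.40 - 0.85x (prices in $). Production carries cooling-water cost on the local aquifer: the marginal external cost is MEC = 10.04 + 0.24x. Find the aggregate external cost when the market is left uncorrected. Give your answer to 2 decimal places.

Market equilibrium (private): 7.15 + 2.12x = 215.40 - 0.85x → x_m = 70.1178.
Total external cost = ∫₀^{x_m} (10.04 + 0.24x) dx = 10.04×70.1178 + ½×0.24×70.1178² = 1293.9634.

$1293.96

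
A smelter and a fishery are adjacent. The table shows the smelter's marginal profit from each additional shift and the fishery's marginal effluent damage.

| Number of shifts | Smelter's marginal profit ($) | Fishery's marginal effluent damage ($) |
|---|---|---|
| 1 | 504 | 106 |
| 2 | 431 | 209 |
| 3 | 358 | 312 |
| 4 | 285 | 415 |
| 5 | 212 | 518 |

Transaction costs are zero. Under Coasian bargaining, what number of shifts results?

Bargaining reaches the level where marginal profit last exceeds marginal effluent damage.
That holds through level 3 (358 ≥ 312) but not at 4 (285 < 415).

3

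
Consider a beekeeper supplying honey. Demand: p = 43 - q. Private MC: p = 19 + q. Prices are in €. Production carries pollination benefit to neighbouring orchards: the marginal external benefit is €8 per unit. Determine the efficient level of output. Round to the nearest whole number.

Social marginal cost = private MC − MEB = 11 + q.
Set SMC = demand: 11 + q = 43 - q → q* = 16.0000.

q* = 16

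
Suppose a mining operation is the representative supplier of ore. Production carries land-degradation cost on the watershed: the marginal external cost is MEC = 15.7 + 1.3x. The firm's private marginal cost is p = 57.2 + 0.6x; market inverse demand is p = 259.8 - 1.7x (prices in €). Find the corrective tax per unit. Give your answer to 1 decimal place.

Social marginal cost = private MC + MEC = 72.9 + 1.9x.
Set SMC = demand: 72.9 + 1.9x = 259.8 - 1.7x → x* = 51.9167.
The Pigouvian tax equals MEC at x*: 15.7 + 1.3×51.9167 = 83.1917.

tax = €83.2 per unit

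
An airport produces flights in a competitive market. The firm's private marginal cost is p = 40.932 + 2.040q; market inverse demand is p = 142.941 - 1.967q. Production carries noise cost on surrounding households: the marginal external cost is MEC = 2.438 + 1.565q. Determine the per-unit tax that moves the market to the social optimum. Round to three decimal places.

Social marginal cost = private MC + MEC = 43.370 + 3.605q.
Set SMC = demand: 43.370 + 3.605q = 142.941 - 1.967q → q* = 17.8699.
The Pigouvian tax equals MEC at q*: 2.438 + 1.565×17.8699 = 30.4044.

tax = 30.404 per unit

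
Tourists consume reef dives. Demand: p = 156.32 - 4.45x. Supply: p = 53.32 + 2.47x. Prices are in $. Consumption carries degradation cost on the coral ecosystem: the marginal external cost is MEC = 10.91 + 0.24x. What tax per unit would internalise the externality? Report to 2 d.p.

Social marginal benefit = demand − MEC = 145.41 - 4.69x.
Set SMB = MC: 145.41 - 4.69x = 53.32 + 2.47x → x* = 12.8617.
The Pigouvian tax equals MEC at x*: 10.91 + 0.24×12.8617 = 13.9968.

tax = $14.00 per unit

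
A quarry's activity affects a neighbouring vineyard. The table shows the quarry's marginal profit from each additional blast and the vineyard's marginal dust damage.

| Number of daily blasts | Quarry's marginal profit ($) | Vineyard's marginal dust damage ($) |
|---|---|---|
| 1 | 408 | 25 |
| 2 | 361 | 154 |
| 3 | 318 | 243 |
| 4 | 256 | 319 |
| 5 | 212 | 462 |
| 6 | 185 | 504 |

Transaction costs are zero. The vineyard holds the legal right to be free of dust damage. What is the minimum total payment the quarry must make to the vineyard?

Efficient level: marginal profit ≥ marginal dust damage through level 3, so k* = 3.
With the vineyard holding the right, the quarry must at least compensate total damage at k*: 25 + 154 + 243 = 422.

$422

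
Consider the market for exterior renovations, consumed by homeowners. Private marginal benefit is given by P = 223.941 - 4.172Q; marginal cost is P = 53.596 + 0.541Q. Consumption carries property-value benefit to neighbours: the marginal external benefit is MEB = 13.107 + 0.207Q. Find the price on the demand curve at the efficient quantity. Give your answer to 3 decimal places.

Social marginal benefit = demand + MEB = 237.048 - 3.965Q.
Set SMB = MC: 237.048 - 3.965Q = 53.596 + 0.541Q → Q* = 40.7128.
Consumer price on the demand curve at Q*: 223.941 − 4.172×40.7128 = 54.0872.

P = 54.087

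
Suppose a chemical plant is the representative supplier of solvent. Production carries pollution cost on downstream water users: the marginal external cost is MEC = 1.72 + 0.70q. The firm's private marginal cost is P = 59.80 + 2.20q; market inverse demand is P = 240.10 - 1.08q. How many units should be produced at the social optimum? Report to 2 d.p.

q* = 44.87

Social marginal cost = private MC + MEC = 61.52 + 2.90q.
Set SMC = demand: 61.52 + 2.90q = 240.10 - 1.08q → q* = 44.8693.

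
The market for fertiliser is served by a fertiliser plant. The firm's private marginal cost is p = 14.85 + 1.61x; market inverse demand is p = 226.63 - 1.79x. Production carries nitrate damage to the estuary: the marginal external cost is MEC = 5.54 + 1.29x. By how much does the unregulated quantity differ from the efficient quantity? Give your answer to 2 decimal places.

18.31 units

Market equilibrium (private): 14.85 + 1.61x = 226.63 - 1.79x → x_m = 62.2882.
Social marginal cost = private MC + MEC = 20.39 + 2.90x.
Set SMC = demand: 20.39 + 2.90x = 226.63 - 1.79x → x* = 43.9744.
Gap = |62.2882 − 43.9744| = 18.3138.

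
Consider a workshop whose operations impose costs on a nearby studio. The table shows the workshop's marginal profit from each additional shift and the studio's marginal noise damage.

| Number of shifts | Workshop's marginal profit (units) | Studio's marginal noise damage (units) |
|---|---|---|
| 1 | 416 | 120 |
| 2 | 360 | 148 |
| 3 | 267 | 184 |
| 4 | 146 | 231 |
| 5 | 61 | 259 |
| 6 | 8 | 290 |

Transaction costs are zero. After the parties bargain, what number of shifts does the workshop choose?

Bargaining reaches the level where marginal profit last exceeds marginal noise damage.
That holds through level 3 (267 ≥ 184) but not at 4 (146 < 231).

3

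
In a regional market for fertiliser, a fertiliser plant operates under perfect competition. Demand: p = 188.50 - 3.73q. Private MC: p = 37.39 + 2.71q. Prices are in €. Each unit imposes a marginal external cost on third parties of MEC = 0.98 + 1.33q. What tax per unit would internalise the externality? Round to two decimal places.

tax = €26.68 per unit

Social marginal cost = private MC + MEC = 38.37 + 4.04q.
Set SMC = demand: 38.37 + 4.04q = 188.50 - 3.73q → q* = 19.3218.
The Pigouvian tax equals MEC at q*: 0.98 + 1.33×19.3218 = 26.6780.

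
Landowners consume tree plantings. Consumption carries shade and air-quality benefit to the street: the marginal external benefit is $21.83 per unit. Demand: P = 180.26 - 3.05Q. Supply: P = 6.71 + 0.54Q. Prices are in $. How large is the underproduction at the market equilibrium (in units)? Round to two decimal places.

6.08 units

Market equilibrium (private): 6.71 + 0.54Q = 180.26 - 3.05Q → Q_m = 48.3426.
Social marginal benefit = demand + MEB = 202.09 - 3.05Q.
Set SMB = MC: 202.09 - 3.05Q = 6.71 + 0.54Q → Q* = 54.4234.
Gap = |48.3426 − 54.4234| = 6.0808.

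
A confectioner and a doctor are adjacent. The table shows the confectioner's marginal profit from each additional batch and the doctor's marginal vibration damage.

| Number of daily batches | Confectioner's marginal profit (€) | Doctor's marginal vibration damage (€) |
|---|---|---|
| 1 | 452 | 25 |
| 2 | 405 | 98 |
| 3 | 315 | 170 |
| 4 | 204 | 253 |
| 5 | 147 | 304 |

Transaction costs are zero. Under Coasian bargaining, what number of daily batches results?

3

Bargaining reaches the level where marginal profit last exceeds marginal vibration damage.
That holds through level 3 (315 ≥ 170) but not at 4 (204 < 253).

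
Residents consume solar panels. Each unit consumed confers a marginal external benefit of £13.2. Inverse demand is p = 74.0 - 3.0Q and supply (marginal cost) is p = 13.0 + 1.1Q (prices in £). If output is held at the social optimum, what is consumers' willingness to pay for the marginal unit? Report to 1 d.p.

Social marginal benefit = demand + MEB = 87.2 - 3.0Q.
Set SMB = MC: 87.2 - 3.0Q = 13.0 + 1.1Q → Q* = 18.0976.
Consumer price on the demand curve at Q*: 74.0 − 3.0×18.0976 = 19.7072.

P = £19.7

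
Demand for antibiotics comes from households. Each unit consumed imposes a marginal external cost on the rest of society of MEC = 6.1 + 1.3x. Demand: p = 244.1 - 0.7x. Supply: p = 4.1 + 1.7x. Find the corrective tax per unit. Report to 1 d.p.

tax = 88.3 per unit

Social marginal benefit = demand − MEC = 238.0 - 2.0x.
Set SMB = MC: 238.0 - 2.0x = 4.1 + 1.7x → x* = 63.2162.
The Pigouvian tax equals MEC at x*: 6.1 + 1.3×63.2162 = 88.2811.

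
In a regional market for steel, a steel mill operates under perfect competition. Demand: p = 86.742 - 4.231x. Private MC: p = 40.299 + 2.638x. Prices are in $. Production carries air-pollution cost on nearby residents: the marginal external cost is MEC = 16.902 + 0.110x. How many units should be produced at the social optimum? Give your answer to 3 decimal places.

x* = 4.233

Social marginal cost = private MC + MEC = 57.201 + 2.748x.
Set SMC = demand: 57.201 + 2.748x = 86.742 - 4.231x → x* = 4.2328.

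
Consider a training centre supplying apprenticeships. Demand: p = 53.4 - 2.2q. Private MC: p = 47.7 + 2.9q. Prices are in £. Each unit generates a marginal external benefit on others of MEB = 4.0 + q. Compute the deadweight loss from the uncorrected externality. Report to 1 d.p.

Market equilibrium (private): 47.7 + 2.9q = 53.4 - 2.2q → q_m = 1.1176.
Social marginal cost = private MC − MEB = 43.7 + 1.9q.
Set SMC = demand: 43.7 + 1.9q = 53.4 - 2.2q → q* = 2.3659.
The loss is the area between SMC and demand from q* to q_m; with linear curves that's a triangle of height MEB(q_m).
DWL = ½ × 1.2483 × 5.1176 = 3.1942.

DWL = £3.2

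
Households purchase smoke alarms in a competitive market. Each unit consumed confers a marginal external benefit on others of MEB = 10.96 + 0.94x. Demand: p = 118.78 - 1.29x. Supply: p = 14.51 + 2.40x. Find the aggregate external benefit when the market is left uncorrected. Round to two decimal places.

684.99

Market equilibrium (private): 14.51 + 2.40x = 118.78 - 1.29x → x_m = 28.2575.
Total external benefit = ∫₀^{x_m} (10.96 + 0.94x) dx = 10.96×28.2575 + ½×0.94×28.2575² = 684.9908.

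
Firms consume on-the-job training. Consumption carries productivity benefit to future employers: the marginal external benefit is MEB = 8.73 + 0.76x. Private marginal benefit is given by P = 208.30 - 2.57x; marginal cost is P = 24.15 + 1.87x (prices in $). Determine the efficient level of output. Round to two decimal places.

Social marginal benefit = demand + MEB = 217.03 - 1.81x.
Set SMB = MC: 217.03 - 1.81x = 24.15 + 1.87x → x* = 52.4130.

x* = 52.41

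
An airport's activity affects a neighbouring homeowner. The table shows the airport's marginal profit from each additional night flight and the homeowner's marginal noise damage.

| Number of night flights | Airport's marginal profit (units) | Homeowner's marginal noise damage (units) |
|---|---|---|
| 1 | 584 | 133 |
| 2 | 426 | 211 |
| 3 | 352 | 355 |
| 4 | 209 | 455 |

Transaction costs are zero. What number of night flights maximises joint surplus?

Bargaining reaches the level where marginal profit last exceeds marginal noise damage.
That holds through level 2 (426 ≥ 211) but not at 3 (352 < 355).

2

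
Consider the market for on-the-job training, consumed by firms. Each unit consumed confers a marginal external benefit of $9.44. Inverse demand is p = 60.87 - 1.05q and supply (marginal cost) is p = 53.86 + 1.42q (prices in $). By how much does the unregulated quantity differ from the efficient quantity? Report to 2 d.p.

3.82 units

Market equilibrium (private): 53.86 + 1.42q = 60.87 - 1.05q → q_m = 2.8381.
Social marginal benefit = demand + MEB = 70.31 - 1.05q.
Set SMB = MC: 70.31 - 1.05q = 53.86 + 1.42q → q* = 6.6599.
Gap = |2.8381 − 6.6599| = 3.8218.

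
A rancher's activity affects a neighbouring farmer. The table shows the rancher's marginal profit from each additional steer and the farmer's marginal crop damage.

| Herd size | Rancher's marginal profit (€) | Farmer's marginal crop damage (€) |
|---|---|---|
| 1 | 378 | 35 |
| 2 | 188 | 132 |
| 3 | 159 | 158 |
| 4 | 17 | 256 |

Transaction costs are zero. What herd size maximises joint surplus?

3

Bargaining reaches the level where marginal profit last exceeds marginal crop damage.
That holds through level 3 (159 ≥ 158) but not at 4 (17 < 256).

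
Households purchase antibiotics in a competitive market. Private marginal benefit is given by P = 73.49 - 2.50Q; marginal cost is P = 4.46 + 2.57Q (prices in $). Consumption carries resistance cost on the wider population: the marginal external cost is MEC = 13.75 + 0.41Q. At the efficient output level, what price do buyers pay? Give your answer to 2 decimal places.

P = $48.27

Social marginal benefit = demand − MEC = 59.74 - 2.91Q.
Set SMB = MC: 59.74 - 2.91Q = 4.46 + 2.57Q → Q* = 10.0876.
Consumer price on the demand curve at Q*: 73.49 − 2.50×10.0876 = 48.2710.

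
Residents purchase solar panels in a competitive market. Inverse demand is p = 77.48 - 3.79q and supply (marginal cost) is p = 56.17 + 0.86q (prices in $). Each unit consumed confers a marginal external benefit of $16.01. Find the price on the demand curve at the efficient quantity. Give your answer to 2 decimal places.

P = $47.06

Social marginal benefit = demand + MEB = 93.49 - 3.79q.
Set SMB = MC: 93.49 - 3.79q = 56.17 + 0.86q → q* = 8.0258.
Consumer price on the demand curve at q*: 77.48 − 3.79×8.0258 = 47.0622.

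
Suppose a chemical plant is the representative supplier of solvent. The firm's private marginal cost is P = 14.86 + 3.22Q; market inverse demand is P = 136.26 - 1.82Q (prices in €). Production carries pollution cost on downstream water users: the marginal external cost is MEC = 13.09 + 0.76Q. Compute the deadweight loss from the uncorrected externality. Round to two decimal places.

Market equilibrium (private): 14.86 + 3.22Q = 136.26 - 1.82Q → Q_m = 24.0873.
Social marginal cost = private MC + MEC = 27.95 + 3.98Q.
Set SMC = demand: 27.95 + 3.98Q = 136.26 - 1.82Q → Q* = 18.6741.
Between Q* and Q_m the wedge SMC − demand runs linearly from 0 to MEC(Q_m), so the loss is a triangle.
DWL = ½ × 5.4132 × 31.3963 = 84.9772.

DWL = €84.98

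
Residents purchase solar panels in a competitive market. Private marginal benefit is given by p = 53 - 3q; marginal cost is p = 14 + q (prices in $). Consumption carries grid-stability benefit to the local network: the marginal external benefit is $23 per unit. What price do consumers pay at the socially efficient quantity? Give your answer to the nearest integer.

Social marginal benefit = demand + MEB = 76 - 3q.
Set SMB = MC: 76 - 3q = 14 + q → q* = 15.5000.
Consumer price on the demand curve at q*: 53 − 3×15.5000 = 6.5000.

P = $7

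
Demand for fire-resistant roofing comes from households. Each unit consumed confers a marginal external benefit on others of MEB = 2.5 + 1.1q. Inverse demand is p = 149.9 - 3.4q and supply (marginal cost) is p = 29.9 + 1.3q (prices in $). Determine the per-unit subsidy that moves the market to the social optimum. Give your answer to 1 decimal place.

subsidy = $39.9 per unit

Social marginal benefit = demand + MEB = 152.4 - 2.3q.
Set SMB = MC: 152.4 - 2.3q = 29.9 + 1.3q → q* = 34.0278.
The Pigouvian subsidy equals MEB at q*: 2.5 + 1.1×34.0278 = 39.9306.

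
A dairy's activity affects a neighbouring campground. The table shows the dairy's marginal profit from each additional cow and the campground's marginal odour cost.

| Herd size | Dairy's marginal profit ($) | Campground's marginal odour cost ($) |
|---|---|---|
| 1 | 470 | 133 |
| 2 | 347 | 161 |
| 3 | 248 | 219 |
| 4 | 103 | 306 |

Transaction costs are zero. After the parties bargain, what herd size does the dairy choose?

Bargaining reaches the level where marginal profit last exceeds marginal odour cost.
That holds through level 3 (248 ≥ 219) but not at 4 (103 < 306).

3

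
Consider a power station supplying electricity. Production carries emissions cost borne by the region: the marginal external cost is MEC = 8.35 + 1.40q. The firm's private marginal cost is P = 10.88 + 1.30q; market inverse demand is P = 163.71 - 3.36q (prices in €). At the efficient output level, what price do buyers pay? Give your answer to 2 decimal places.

P = €83.60

Social marginal cost = private MC + MEC = 19.23 + 2.70q.
Set SMC = demand: 19.23 + 2.70q = 163.71 - 3.36q → q* = 23.8416.
Consumer price on the demand curve at q*: 163.71 − 3.36×23.8416 = 83.6022.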